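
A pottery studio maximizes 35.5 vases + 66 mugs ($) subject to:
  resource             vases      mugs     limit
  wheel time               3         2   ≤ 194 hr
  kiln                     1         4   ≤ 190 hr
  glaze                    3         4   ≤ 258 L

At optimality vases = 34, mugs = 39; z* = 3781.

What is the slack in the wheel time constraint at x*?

14

wheel time used = 3·34 + 2·39 = 180; slack = 194 − 180 = 14.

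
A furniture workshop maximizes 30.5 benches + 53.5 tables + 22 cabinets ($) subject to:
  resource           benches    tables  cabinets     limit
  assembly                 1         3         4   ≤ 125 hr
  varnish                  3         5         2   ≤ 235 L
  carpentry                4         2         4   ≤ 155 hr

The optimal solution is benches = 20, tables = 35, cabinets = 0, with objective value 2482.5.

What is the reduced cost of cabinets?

At the optimum: assembly uses 125 of 125 (binding); varnish uses 235 of 235 (binding); carpentry uses 150 of 155 (slack = 5).
Slack constraints have shadow price 0 (complementary slackness).
Dual feasibility on the basic columns requires 1·y_assembly + 3·y_varnish = 30.5, 3·y_assembly + 5·y_varnish = 53.5.
→ y_assembly = 2 and y_varnish = 9.5.
Reduced cost of cabinets: c₃ − yᵀa₃ = 22 − (2·4 + 9.5·2) = 22 − 27 = -5.

-5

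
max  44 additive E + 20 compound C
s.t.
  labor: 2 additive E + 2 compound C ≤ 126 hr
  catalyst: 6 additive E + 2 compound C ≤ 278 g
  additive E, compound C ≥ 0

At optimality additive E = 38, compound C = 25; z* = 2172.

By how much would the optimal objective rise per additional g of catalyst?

6

At the optimum: labor uses 126 of 126 (binding); catalyst uses 278 of 278 (binding).
From A_Bᵀ y = c: 2·y_labor + 6·y_catalyst = 44; 2·y_labor + 2·y_catalyst = 20.
This yields shadow prices y_labor = 4, y_catalyst = 6.
Shadow price of catalyst = 6.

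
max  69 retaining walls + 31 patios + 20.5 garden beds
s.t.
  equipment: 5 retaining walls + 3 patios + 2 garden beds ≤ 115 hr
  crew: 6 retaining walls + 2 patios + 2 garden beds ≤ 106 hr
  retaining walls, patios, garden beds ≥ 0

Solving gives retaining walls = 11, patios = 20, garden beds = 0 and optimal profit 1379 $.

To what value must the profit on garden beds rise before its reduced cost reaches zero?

Check each constraint at x*: equipment 115/115 (tight); crew 106/106 (tight).
From A_Bᵀ y = c: 5·y_equipment + 6·y_crew = 69; 3·y_equipment + 2·y_crew = 31.
→ y_equipment = 6 and y_crew = 6.5.
garden beds enters the basis when its profit ≥ yᵀa₃ = 6·2 + 6.5·2 = 25.

25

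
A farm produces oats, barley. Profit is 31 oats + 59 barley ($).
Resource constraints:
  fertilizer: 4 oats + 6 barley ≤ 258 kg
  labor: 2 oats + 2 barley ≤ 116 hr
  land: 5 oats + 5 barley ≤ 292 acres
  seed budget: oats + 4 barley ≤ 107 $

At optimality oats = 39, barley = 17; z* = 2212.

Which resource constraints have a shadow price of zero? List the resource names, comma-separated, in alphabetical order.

labor, land

fertilizer: 258/258 (binding)
labor: 112/116 (slack 4)
land: 280/292 (slack 12)
seed budget: 107/107 (binding)
By complementary slackness, a constraint with positive slack has shadow price 0 → labor, land.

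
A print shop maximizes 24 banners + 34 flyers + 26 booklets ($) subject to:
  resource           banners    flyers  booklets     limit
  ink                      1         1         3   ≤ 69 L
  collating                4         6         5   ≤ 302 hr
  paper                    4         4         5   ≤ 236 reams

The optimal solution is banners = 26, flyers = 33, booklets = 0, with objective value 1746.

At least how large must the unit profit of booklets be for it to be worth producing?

30

Check each constraint at x*: ink 59/69 (slack 10); collating 302/302 (tight); paper 236/236 (tight).
By complementary slackness, y = 0 for the non-binding constraint.
From A_Bᵀ y = c: 4·y_collating + 4·y_paper = 24; 6·y_collating + 4·y_paper = 34.
This yields shadow prices y_collating = 5, y_paper = 1.
booklets enters the basis when its profit ≥ yᵀa₃ = 5·5 + 1·5 = 30.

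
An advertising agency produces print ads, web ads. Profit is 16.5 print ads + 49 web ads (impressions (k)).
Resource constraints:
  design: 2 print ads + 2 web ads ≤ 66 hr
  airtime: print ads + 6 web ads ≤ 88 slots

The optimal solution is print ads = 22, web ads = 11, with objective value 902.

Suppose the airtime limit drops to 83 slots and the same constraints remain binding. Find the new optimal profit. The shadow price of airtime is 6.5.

869.5

Δb = -5, so new z* = 902 + (6.5)·(-5) = 902 − 32.5 = 869.5.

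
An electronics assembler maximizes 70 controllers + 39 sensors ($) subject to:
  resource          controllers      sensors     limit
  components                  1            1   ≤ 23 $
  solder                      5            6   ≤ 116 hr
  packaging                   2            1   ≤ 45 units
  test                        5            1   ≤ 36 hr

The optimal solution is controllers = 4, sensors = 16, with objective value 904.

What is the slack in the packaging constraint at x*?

21

packaging used = 2·4 + 1·16 = 24; slack = 45 − 24 = 21.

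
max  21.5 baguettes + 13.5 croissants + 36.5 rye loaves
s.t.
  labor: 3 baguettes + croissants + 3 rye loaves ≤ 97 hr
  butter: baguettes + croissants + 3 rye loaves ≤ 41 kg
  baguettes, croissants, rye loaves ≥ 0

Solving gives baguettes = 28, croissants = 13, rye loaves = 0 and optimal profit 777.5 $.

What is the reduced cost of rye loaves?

-4

Both labor and butter are binding at x*.
Dual feasibility on the basic columns requires 3·y_labor + 1·y_butter = 21.5, 1·y_labor + 1·y_butter = 13.5.
This yields shadow prices y_labor = 4, y_butter = 9.5.
Reduced cost of rye loaves: c₃ − yᵀa₃ = 36.5 − (4·3 + 9.5·3) = 36.5 − 40.5 = -4.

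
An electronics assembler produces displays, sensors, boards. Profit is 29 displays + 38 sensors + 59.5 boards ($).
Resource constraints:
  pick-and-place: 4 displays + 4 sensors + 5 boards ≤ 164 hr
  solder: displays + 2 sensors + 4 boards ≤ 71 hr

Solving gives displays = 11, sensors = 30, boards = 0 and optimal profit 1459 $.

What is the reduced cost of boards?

At the optimum: pick-and-place uses 164 of 164 (binding); solder uses 71 of 71 (binding).
Dual feasibility on the basic columns requires 4·y_pick-and-place + 1·y_solder = 29, 4·y_pick-and-place + 2·y_solder = 38.
Solving: y_pick-and-place = 5, y_solder = 9.
Reduced cost of boards: c₃ − yᵀa₃ = 59.5 − (5·5 + 9·4) = 59.5 − 61 = -1.5.

-1.5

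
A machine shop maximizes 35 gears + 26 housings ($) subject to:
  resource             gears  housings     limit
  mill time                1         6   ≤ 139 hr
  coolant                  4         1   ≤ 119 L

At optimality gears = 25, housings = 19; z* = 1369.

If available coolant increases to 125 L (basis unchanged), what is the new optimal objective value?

1417

At the optimum: mill time uses 139 of 139 (binding); coolant uses 119 of 119 (binding).
Dual feasibility on the basic columns requires 1·y_mill time + 4·y_coolant = 35, 6·y_mill time + 1·y_coolant = 26.
Solving: y_mill time = 3, y_coolant = 8.
Δz = y_coolant·Δb = 8 × (6) = 48, so new z* = 1369 + 48 = 1417.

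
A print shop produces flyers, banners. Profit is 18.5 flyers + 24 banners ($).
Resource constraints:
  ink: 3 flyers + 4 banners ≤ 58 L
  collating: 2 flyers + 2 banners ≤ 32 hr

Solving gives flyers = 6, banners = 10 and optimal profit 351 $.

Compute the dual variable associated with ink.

5.5

Both ink and collating are binding at x*.
From A_Bᵀ y = c: 3·y_ink + 2·y_collating = 18.5; 4·y_ink + 2·y_collating = 24.
This yields shadow prices y_ink = 5.5, y_collating = 1.
Shadow price of ink = 5.5.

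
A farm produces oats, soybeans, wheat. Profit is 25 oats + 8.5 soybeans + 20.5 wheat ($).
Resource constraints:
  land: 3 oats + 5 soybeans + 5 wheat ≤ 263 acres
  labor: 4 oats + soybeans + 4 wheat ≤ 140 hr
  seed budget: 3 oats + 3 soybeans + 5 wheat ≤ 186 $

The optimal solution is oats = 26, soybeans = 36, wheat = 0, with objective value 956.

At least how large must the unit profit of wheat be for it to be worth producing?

Check each constraint at x*: land 258/263 (slack 5); labor 140/140 (tight); seed budget 186/186 (tight).
By complementary slackness, y = 0 for the non-binding constraint.
The binding rows give the dual system: 4·y_labor + 3·y_seed budget = 25 and 1·y_labor + 3·y_seed budget = 8.5.
→ y_labor = 5.5 and y_seed budget = 1.
wheat enters the basis when its profit ≥ yᵀa₃ = 5.5·4 + 1·5 = 27.

27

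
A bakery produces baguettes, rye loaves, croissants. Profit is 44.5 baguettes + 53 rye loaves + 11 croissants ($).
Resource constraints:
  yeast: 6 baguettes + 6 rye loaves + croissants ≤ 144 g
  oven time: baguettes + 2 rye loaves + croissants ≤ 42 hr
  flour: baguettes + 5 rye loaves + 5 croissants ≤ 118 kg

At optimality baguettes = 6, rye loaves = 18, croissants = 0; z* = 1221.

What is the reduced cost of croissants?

-3.5

At the optimum: yeast uses 144 of 144 (binding); oven time uses 42 of 42 (binding); flour uses 96 of 118 (slack = 22).
By complementary slackness, y = 0 for the non-binding constraint.
Dual feasibility on the basic columns requires 6·y_yeast + 1·y_oven time = 44.5, 6·y_yeast + 2·y_oven time = 53.
→ y_yeast = 6 and y_oven time = 8.5.
Reduced cost of croissants: c₃ − yᵀa₃ = 11 − (6·1 + 8.5·1) = 11 − 14.5 = -3.5.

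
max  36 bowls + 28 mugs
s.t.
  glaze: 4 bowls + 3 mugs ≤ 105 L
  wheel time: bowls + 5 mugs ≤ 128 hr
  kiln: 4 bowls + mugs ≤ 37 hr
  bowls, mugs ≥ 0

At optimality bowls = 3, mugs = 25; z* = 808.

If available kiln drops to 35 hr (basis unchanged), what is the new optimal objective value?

792

Check each constraint at x*: glaze 87/105 (slack 18); wheel time 128/128 (tight); kiln 37/37 (tight).
By complementary slackness, y = 0 for the non-binding constraint.
From A_Bᵀ y = c: 1·y_wheel time + 4·y_kiln = 36; 5·y_wheel time + 1·y_kiln = 28.
→ y_wheel time = 4 and y_kiln = 8.
Δz = y_kiln·Δb = 8 × (-2) = -16, so new z* = 808 − 16 = 792.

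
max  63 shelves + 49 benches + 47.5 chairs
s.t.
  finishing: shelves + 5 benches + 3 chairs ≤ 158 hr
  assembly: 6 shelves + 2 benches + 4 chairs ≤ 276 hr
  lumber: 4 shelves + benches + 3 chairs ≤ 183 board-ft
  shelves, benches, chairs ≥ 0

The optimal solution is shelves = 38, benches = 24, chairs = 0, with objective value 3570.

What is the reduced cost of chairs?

-8.5

Check each constraint at x*: finishing 158/158 (tight); assembly 276/276 (tight); lumber 176/183 (slack 7).
Slack constraints have shadow price 0 (complementary slackness).
From A_Bᵀ y = c: 1·y_finishing + 6·y_assembly = 63; 5·y_finishing + 2·y_assembly = 49.
→ y_finishing = 6 and y_assembly = 9.5.
Reduced cost of chairs: c₃ − yᵀa₃ = 47.5 − (6·3 + 9.5·4) = 47.5 − 56 = -8.5.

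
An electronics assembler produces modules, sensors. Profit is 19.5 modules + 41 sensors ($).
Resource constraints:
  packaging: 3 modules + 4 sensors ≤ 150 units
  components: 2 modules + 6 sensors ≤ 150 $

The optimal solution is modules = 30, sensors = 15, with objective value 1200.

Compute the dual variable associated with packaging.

3.5

At the optimum: packaging uses 150 of 150 (binding); components uses 150 of 150 (binding).
The binding rows give the dual system: 3·y_packaging + 2·y_components = 19.5 and 4·y_packaging + 6·y_components = 41.
This yields shadow prices y_packaging = 3.5, y_components = 4.5.
Shadow price of packaging = 3.5.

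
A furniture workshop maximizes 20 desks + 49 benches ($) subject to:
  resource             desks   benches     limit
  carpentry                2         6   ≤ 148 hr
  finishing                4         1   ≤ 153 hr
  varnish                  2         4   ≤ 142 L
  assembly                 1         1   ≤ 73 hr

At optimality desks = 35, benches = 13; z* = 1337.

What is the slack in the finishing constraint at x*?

finishing used = 4·35 + 1·13 = 153; slack = 153 − 153 = 0.

0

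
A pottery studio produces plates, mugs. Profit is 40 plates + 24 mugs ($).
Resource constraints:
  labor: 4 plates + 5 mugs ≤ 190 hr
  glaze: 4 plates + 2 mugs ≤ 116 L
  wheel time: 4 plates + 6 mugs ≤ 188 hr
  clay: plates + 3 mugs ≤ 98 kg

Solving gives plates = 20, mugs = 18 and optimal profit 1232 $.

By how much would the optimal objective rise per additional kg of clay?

0

Check each constraint at x*: labor 170/190 (slack 20); glaze 116/116 (tight); wheel time 188/188 (tight); clay 74/98 (slack 24).
Slack constraints have shadow price 0 (complementary slackness).
From A_Bᵀ y = c: 4·y_glaze + 4·y_wheel time = 40; 2·y_glaze + 6·y_wheel time = 24.
→ y_glaze = 9 and y_wheel time = 1.
Shadow price of clay = 0.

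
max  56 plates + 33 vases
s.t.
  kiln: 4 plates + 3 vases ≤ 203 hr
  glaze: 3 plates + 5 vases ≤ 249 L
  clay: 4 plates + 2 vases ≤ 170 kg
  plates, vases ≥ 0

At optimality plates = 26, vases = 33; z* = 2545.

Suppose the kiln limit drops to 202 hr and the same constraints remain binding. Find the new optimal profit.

Check each constraint at x*: kiln 203/203 (tight); glaze 243/249 (slack 6); clay 170/170 (tight).
Since glaze is not tight, its dual is 0.
The binding rows give the dual system: 4·y_kiln + 4·y_clay = 56 and 3·y_kiln + 2·y_clay = 33.
→ y_kiln = 5 and y_clay = 9.
Δz = y_kiln·Δb = 5 × (-1) = -5, so new z* = 2545 − 5 = 2540.

2540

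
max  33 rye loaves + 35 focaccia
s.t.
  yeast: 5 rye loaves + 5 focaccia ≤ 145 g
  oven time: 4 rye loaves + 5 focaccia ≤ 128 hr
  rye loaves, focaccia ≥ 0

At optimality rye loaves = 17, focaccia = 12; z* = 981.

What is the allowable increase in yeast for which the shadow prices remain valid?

Binding constraints: yeast, oven time. The basis is B = [[5,5],[4,5]] with det 5.
Per unit increase in yeast, x* moves by d = (1, -0.8).
The basis stays optimal until focaccia reaches 0; allowable increase = 15 g.

15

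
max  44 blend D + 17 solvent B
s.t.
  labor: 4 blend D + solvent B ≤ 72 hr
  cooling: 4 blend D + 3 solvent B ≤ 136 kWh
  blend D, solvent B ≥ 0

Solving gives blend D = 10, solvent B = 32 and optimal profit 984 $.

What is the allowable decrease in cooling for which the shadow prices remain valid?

64

Binding constraints: labor, cooling. The basis is B = [[4,1],[4,3]] with det 8.
Per unit decrease in cooling, x* moves by d = (0.125, -0.5).
The basis stays optimal until solvent B reaches 0; allowable decrease = 64 kWh.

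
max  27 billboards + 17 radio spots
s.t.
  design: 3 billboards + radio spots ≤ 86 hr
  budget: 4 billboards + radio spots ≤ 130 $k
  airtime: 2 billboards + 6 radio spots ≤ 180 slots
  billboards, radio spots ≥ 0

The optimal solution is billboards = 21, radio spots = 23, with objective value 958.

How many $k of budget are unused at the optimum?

budget used = 4·21 + 1·23 = 107; slack = 130 − 107 = 23.

23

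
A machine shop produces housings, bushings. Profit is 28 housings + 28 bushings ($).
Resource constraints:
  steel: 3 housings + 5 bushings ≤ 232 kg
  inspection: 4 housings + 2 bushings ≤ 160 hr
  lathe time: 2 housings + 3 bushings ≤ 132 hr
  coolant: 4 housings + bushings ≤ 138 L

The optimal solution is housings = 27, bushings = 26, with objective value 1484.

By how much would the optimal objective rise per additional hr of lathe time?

At the optimum: steel uses 211 of 232 (slack = 21); inspection uses 160 of 160 (binding); lathe time uses 132 of 132 (binding); coolant uses 134 of 138 (slack = 4).
Slack constraints have shadow price 0 (complementary slackness).
The binding rows give the dual system: 4·y_inspection + 2·y_lathe time = 28 and 2·y_inspection + 3·y_lathe time = 28.
→ y_inspection = 3.5 and y_lathe time = 7.
Shadow price of lathe time = 7.

7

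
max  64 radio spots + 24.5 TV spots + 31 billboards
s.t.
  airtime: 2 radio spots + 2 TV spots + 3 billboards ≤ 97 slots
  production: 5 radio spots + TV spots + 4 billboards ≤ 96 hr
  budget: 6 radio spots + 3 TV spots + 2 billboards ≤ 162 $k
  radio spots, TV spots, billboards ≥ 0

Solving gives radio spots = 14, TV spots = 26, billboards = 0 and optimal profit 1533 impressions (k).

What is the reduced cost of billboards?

Binding: production and budget. Non-binding: airtime (17 unused).
By complementary slackness, y = 0 for the non-binding constraint.
The binding rows give the dual system: 5·y_production + 6·y_budget = 64 and 1·y_production + 3·y_budget = 24.5.
This yields shadow prices y_production = 5, y_budget = 6.5.
Reduced cost of billboards: c₃ − yᵀa₃ = 31 − (5·4 + 6.5·2) = 31 − 33 = -2.

-2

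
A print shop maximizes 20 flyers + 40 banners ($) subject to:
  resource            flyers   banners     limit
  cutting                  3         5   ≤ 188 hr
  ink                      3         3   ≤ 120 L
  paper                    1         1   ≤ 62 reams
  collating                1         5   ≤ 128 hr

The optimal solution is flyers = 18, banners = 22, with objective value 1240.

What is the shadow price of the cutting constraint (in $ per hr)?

Check each constraint at x*: cutting 164/188 (slack 24); ink 120/120 (tight); paper 40/62 (slack 22); collating 128/128 (tight).
By complementary slackness, y = 0 for the non-binding constraints.
Dual feasibility on the basic columns requires 3·y_ink + 1·y_collating = 20, 3·y_ink + 5·y_collating = 40.
This yields shadow prices y_ink = 5, y_collating = 5.
Shadow price of cutting = 0.

0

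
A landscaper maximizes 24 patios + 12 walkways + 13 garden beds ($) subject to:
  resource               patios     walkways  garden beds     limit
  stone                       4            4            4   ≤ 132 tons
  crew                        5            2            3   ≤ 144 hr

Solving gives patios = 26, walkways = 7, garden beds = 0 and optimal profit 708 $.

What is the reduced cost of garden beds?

Both stone and crew are binding at x*.
From A_Bᵀ y = c: 4·y_stone + 5·y_crew = 24; 4·y_stone + 2·y_crew = 12.
→ y_stone = 1 and y_crew = 4.
Reduced cost of garden beds: c₃ − yᵀa₃ = 13 − (1·4 + 4·3) = 13 − 16 = -3.

-3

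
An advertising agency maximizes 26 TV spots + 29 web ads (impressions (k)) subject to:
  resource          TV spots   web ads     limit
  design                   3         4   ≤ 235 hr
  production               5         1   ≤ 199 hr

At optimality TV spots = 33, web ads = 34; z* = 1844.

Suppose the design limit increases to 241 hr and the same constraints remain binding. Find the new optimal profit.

1886

Check each constraint at x*: design 235/235 (tight); production 199/199 (tight).
Dual feasibility on the basic columns requires 3·y_design + 5·y_production = 26, 4·y_design + 1·y_production = 29.
→ y_design = 7 and y_production = 1.
Δz = y_design·Δb = 7 × (6) = 42, so new z* = 1844 + 42 = 1886.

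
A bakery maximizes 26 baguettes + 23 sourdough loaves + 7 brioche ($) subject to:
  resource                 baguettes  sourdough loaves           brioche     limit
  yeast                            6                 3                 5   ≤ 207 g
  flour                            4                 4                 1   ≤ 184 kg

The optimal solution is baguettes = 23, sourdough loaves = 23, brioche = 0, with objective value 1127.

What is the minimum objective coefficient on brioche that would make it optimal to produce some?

10

Both yeast and flour are binding at x*.
From A_Bᵀ y = c: 6·y_yeast + 4·y_flour = 26; 3·y_yeast + 4·y_flour = 23.
This yields shadow prices y_yeast = 1, y_flour = 5.
brioche enters the basis when its profit ≥ yᵀa₃ = 1·5 + 5·1 = 10.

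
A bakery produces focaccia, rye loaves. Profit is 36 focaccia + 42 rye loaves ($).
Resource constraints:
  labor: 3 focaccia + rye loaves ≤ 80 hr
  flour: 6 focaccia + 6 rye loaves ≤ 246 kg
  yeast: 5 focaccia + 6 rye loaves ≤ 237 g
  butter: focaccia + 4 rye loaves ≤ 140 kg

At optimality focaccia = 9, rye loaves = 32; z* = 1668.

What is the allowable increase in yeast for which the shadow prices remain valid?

Binding constraints: flour, yeast. The basis is B = [[6,6],[5,6]] with det 6.
Per unit increase in yeast, x* moves by d = (-1, 1).
The basis stays optimal until butter becomes binding; allowable increase = 1 g.

1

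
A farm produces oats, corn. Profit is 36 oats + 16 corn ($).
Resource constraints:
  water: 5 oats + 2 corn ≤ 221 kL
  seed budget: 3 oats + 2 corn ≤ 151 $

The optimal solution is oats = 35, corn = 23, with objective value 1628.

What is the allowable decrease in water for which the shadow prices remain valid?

70

Binding constraints: water, seed budget. The basis is B = [[5,2],[3,2]] with det 4.
Per unit decrease in water, x* moves by d = (-0.5, 0.75).
The basis stays optimal until oats reaches 0; allowable decrease = 70 kL.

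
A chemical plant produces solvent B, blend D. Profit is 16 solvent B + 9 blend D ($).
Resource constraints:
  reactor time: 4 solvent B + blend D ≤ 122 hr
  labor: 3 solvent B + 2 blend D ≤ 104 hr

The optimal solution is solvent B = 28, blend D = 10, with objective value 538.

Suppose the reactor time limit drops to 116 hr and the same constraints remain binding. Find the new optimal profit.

Check each constraint at x*: reactor time 122/122 (tight); labor 104/104 (tight).
From A_Bᵀ y = c: 4·y_reactor time + 3·y_labor = 16; 1·y_reactor time + 2·y_labor = 9.
This yields shadow prices y_reactor time = 1, y_labor = 4.
Δz = y_reactor time·Δb = 1 × (-6) = -6, so new z* = 538 − 6 = 532.

532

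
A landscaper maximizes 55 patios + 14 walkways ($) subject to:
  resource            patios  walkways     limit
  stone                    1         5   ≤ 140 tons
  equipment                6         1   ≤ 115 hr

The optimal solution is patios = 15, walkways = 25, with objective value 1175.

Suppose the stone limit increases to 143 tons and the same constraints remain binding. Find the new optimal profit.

1178

Both stone and equipment are binding at x*.
From A_Bᵀ y = c: 1·y_stone + 6·y_equipment = 55; 5·y_stone + 1·y_equipment = 14.
This yields shadow prices y_stone = 1, y_equipment = 9.
Δz = y_stone·Δb = 1 × (3) = 3, so new z* = 1175 + 3 = 1178.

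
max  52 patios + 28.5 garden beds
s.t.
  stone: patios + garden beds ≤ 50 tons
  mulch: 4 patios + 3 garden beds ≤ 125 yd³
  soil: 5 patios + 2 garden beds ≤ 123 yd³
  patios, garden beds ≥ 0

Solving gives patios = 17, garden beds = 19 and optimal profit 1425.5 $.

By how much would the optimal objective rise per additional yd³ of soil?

6

At the optimum: stone uses 36 of 50 (slack = 14); mulch uses 125 of 125 (binding); soil uses 123 of 123 (binding).
Since stone is not tight, its dual is 0.
From A_Bᵀ y = c: 4·y_mulch + 5·y_soil = 52; 3·y_mulch + 2·y_soil = 28.5.
→ y_mulch = 5.5 and y_soil = 6.
Shadow price of soil = 6.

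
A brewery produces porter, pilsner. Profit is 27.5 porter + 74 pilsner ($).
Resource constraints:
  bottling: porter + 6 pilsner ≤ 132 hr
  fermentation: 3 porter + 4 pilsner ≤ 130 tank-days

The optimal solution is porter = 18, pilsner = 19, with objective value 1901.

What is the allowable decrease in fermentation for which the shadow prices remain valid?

Binding constraints: bottling, fermentation. The basis is B = [[1,6],[3,4]] with det -14.
Per unit decrease in fermentation, x* moves by d = (-0.4286, 0.0714).
The basis stays optimal until porter reaches 0; allowable decrease = 42 tank-days.

42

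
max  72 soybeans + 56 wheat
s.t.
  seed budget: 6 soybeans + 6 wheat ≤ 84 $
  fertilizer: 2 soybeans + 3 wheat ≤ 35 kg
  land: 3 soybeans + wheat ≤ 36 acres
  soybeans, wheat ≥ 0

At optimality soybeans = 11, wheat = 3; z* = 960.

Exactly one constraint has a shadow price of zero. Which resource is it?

fertilizer

seed budget: 84/84 (binding)
fertilizer: 31/35 (slack 4)
land: 36/36 (binding)
By complementary slackness, a constraint with positive slack has shadow price 0 → fertilizer.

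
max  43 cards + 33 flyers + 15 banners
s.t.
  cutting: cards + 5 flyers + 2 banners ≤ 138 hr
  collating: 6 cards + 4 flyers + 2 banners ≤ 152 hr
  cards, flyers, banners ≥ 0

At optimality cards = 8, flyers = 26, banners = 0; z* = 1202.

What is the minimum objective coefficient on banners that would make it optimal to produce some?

16

Check each constraint at x*: cutting 138/138 (tight); collating 152/152 (tight).
Dual feasibility on the basic columns requires 1·y_cutting + 6·y_collating = 43, 5·y_cutting + 4·y_collating = 33.
Solving: y_cutting = 1, y_collating = 7.
banners enters the basis when its profit ≥ yᵀa₃ = 1·2 + 7·2 = 16.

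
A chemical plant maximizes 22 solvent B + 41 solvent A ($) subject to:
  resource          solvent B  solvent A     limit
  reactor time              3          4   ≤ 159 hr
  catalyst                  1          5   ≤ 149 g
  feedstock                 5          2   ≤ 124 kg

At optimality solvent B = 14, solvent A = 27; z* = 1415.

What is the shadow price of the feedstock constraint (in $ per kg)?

Check each constraint at x*: reactor time 150/159 (slack 9); catalyst 149/149 (tight); feedstock 124/124 (tight).
Slack constraints have shadow price 0 (complementary slackness).
Dual feasibility on the basic columns requires 1·y_catalyst + 5·y_feedstock = 22, 5·y_catalyst + 2·y_feedstock = 41.
→ y_catalyst = 7 and y_feedstock = 3.
Shadow price of feedstock = 3.

3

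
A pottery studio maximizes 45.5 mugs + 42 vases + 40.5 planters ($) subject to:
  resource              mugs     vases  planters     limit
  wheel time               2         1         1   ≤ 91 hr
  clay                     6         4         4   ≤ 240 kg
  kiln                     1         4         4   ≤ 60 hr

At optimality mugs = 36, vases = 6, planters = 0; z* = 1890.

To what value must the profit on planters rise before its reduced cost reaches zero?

42

Check each constraint at x*: wheel time 78/91 (slack 13); clay 240/240 (tight); kiln 60/60 (tight).
Slack constraints have shadow price 0 (complementary slackness).
Dual feasibility on the basic columns requires 6·y_clay + 1·y_kiln = 45.5, 4·y_clay + 4·y_kiln = 42.
Solving: y_clay = 7, y_kiln = 3.5.
planters enters the basis when its profit ≥ yᵀa₃ = 7·4 + 3.5·4 = 42.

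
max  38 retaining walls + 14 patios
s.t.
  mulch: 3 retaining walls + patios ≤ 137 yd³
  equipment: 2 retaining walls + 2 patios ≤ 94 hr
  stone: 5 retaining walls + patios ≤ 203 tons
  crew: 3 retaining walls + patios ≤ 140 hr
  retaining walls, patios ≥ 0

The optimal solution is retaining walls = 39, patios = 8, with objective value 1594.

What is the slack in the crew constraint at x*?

crew used = 3·39 + 1·8 = 125; slack = 140 − 125 = 15.

15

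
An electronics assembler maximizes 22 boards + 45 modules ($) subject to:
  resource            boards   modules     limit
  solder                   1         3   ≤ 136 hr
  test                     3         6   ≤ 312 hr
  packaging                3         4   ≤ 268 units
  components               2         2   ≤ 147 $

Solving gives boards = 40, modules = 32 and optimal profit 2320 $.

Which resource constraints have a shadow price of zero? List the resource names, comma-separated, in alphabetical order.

components, packaging

solder: 136/136 (binding)
test: 312/312 (binding)
packaging: 248/268 (slack 20)
components: 144/147 (slack 3)
By complementary slackness, a constraint with positive slack has shadow price 0 → components, packaging.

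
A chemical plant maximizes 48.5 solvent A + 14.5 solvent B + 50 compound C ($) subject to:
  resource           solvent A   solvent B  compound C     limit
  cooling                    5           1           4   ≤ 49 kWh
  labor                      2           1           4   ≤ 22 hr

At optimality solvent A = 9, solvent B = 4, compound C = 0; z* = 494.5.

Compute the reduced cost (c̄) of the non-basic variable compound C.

-8

Check each constraint at x*: cooling 49/49 (tight); labor 22/22 (tight).
From A_Bᵀ y = c: 5·y_cooling + 2·y_labor = 48.5; 1·y_cooling + 1·y_labor = 14.5.
This yields shadow prices y_cooling = 6.5, y_labor = 8.
Reduced cost of compound C: c₃ − yᵀa₃ = 50 − (6.5·4 + 8·4) = 50 − 58 = -8.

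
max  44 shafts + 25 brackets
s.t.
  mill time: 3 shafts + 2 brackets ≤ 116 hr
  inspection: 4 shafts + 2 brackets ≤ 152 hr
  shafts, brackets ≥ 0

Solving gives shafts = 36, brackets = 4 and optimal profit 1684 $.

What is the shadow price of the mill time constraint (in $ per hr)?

6

Check each constraint at x*: mill time 116/116 (tight); inspection 152/152 (tight).
The binding rows give the dual system: 3·y_mill time + 4·y_inspection = 44 and 2·y_mill time + 2·y_inspection = 25.
This yields shadow prices y_mill time = 6, y_inspection = 6.5.
Shadow price of mill time = 6.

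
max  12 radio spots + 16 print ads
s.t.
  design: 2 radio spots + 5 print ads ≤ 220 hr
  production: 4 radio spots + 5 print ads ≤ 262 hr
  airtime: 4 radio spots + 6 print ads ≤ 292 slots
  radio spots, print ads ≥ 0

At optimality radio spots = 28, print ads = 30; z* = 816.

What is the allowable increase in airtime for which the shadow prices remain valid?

5.6

Binding constraints: production, airtime. The basis is B = [[4,5],[4,6]] with det 4.
Per unit increase in airtime, x* moves by d = (-1.25, 1).
The basis stays optimal until design becomes binding; allowable increase = 5.6 slots.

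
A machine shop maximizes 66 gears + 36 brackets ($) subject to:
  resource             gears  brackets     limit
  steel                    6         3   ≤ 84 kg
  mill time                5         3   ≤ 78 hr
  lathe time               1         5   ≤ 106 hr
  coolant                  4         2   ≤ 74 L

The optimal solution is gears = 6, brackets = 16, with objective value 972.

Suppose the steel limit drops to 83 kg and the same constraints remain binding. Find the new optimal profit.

966

At the optimum: steel uses 84 of 84 (binding); mill time uses 78 of 78 (binding); lathe time uses 86 of 106 (slack = 20); coolant uses 56 of 74 (slack = 18).
Since lathe time, coolant are not tight, their duals are 0.
From A_Bᵀ y = c: 6·y_steel + 5·y_mill time = 66; 3·y_steel + 3·y_mill time = 36.
Solving: y_steel = 6, y_mill time = 6.
Δz = y_steel·Δb = 6 × (-1) = -6, so new z* = 972 − 6 = 966.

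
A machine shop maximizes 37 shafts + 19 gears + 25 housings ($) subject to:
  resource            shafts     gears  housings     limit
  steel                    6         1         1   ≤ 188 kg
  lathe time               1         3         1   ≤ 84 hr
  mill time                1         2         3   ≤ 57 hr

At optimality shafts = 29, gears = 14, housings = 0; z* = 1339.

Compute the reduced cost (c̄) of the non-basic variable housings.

-1

Check each constraint at x*: steel 188/188 (tight); lathe time 71/84 (slack 13); mill time 57/57 (tight).
By complementary slackness, y = 0 for the non-binding constraint.
From A_Bᵀ y = c: 6·y_steel + 1·y_mill time = 37; 1·y_steel + 2·y_mill time = 19.
This yields shadow prices y_steel = 5, y_mill time = 7.
Reduced cost of housings: c₃ − yᵀa₃ = 25 − (5·1 + 7·3) = 25 − 26 = -1.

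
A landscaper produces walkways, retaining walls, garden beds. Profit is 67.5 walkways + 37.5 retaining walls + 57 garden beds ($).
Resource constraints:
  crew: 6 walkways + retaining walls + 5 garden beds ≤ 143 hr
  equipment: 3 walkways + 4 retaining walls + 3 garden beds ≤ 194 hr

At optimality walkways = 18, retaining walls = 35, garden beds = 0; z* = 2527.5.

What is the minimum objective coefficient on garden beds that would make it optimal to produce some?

60

Both crew and equipment are binding at x*.
Dual feasibility on the basic columns requires 6·y_crew + 3·y_equipment = 67.5, 1·y_crew + 4·y_equipment = 37.5.
This yields shadow prices y_crew = 7.5, y_equipment = 7.5.
garden beds enters the basis when its profit ≥ yᵀa₃ = 7.5·5 + 7.5·3 = 60.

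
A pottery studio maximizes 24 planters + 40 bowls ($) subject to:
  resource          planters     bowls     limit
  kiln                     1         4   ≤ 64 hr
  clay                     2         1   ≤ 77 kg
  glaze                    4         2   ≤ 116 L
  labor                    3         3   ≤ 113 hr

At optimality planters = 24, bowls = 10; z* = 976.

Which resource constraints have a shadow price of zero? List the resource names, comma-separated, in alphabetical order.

clay, labor

kiln: 64/64 (binding)
clay: 58/77 (slack 19)
glaze: 116/116 (binding)
labor: 102/113 (slack 11)
By complementary slackness, a constraint with positive slack has shadow price 0 → clay, labor.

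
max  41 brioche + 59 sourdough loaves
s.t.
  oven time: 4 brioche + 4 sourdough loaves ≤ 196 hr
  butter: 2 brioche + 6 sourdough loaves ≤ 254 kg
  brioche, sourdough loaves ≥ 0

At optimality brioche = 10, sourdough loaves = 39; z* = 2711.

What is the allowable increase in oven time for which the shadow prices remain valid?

312

Binding constraints: oven time, butter. The basis is B = [[4,4],[2,6]] with det 16.
Per unit increase in oven time, x* moves by d = (0.375, -0.125).
The basis stays optimal until sourdough loaves reaches 0; allowable increase = 312 hr.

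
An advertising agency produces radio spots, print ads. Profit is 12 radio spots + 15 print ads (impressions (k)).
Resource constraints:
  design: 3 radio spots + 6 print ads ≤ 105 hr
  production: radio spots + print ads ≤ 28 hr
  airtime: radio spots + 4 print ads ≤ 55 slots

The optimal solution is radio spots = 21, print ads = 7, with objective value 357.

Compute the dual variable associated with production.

9

Binding: design and production. Non-binding: airtime (6 unused).
By complementary slackness, y = 0 for the non-binding constraint.
Dual feasibility on the basic columns requires 3·y_design + 1·y_production = 12, 6·y_design + 1·y_production = 15.
→ y_design = 1 and y_production = 9.
Shadow price of production = 9.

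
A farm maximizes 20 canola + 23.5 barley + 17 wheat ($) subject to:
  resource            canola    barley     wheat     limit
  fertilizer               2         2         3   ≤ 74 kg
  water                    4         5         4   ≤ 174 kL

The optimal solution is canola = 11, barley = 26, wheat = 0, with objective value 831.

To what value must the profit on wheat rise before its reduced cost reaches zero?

Check each constraint at x*: fertilizer 74/74 (tight); water 174/174 (tight).
Dual feasibility on the basic columns requires 2·y_fertilizer + 4·y_water = 20, 2·y_fertilizer + 5·y_water = 23.5.
Solving: y_fertilizer = 3, y_water = 3.5.
wheat enters the basis when its profit ≥ yᵀa₃ = 3·3 + 3.5·4 = 23.

23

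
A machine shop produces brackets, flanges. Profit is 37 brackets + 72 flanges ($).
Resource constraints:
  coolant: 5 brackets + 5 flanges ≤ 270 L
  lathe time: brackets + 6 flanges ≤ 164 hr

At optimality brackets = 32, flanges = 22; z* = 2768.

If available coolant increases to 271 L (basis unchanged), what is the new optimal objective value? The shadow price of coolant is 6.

Δb = 1, so new z* = 2768 + (6)·(1) = 2768 + 6 = 2774.

2774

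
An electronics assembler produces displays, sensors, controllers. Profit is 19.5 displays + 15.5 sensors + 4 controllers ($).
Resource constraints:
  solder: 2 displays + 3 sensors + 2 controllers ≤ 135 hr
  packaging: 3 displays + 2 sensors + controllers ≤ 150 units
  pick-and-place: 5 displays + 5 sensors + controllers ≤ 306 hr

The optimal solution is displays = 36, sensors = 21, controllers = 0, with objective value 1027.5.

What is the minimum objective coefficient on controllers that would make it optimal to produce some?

Binding: solder and packaging. Non-binding: pick-and-place (21 unused).
By complementary slackness, y = 0 for the non-binding constraint.
Dual feasibility on the basic columns requires 2·y_solder + 3·y_packaging = 19.5, 3·y_solder + 2·y_packaging = 15.5.
This yields shadow prices y_solder = 1.5, y_packaging = 5.5.
controllers enters the basis when its profit ≥ yᵀa₃ = 1.5·2 + 5.5·1 = 8.5.

8.5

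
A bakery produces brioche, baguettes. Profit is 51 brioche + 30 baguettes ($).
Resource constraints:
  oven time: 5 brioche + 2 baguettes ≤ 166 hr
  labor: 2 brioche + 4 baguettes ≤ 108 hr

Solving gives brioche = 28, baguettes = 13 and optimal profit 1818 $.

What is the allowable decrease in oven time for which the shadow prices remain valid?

Binding constraints: oven time, labor. The basis is B = [[5,2],[2,4]] with det 16.
Per unit decrease in oven time, x* moves by d = (-0.25, 0.125).
The basis stays optimal until brioche reaches 0; allowable decrease = 112 hr.

112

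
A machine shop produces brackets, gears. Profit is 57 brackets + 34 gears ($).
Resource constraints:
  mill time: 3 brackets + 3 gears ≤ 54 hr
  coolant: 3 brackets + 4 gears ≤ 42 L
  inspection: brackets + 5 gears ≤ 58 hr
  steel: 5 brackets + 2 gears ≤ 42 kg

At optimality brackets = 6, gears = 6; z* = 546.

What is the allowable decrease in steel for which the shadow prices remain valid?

21

Binding constraints: coolant, steel. The basis is B = [[3,4],[5,2]] with det -14.
Per unit decrease in steel, x* moves by d = (-0.2857, 0.2143).
The basis stays optimal until brackets reaches 0; allowable decrease = 21 kg.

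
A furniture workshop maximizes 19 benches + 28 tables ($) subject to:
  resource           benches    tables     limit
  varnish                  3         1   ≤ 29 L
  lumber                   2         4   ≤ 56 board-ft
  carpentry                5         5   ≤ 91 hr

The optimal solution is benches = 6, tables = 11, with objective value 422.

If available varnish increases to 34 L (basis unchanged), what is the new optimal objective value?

Check each constraint at x*: varnish 29/29 (tight); lumber 56/56 (tight); carpentry 85/91 (slack 6).
By complementary slackness, y = 0 for the non-binding constraint.
Dual feasibility on the basic columns requires 3·y_varnish + 2·y_lumber = 19, 1·y_varnish + 4·y_lumber = 28.
This yields shadow prices y_varnish = 2, y_lumber = 6.5.
Δz = y_varnish·Δb = 2 × (5) = 10, so new z* = 422 + 10 = 432.

432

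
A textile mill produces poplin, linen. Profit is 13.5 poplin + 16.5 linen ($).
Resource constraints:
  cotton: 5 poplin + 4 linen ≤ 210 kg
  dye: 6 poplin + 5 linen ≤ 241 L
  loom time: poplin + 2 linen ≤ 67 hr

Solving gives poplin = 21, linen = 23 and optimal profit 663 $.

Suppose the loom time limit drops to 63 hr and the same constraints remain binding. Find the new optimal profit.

At the optimum: cotton uses 197 of 210 (slack = 13); dye uses 241 of 241 (binding); loom time uses 67 of 67 (binding).
Slack constraints have shadow price 0 (complementary slackness).
From A_Bᵀ y = c: 6·y_dye + 1·y_loom time = 13.5; 5·y_dye + 2·y_loom time = 16.5.
→ y_dye = 1.5 and y_loom time = 4.5.
Δz = y_loom time·Δb = 4.5 × (-4) = -18, so new z* = 663 − 18 = 645.

645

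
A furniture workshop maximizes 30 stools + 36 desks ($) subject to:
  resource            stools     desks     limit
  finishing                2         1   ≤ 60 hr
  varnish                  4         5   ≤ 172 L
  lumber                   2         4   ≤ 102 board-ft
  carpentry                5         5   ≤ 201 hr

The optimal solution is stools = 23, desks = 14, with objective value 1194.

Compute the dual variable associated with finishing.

8

At the optimum: finishing uses 60 of 60 (binding); varnish uses 162 of 172 (slack = 10); lumber uses 102 of 102 (binding); carpentry uses 185 of 201 (slack = 16).
Slack constraints have shadow price 0 (complementary slackness).
The binding rows give the dual system: 2·y_finishing + 2·y_lumber = 30 and 1·y_finishing + 4·y_lumber = 36.
→ y_finishing = 8 and y_lumber = 7.
Shadow price of finishing = 8.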